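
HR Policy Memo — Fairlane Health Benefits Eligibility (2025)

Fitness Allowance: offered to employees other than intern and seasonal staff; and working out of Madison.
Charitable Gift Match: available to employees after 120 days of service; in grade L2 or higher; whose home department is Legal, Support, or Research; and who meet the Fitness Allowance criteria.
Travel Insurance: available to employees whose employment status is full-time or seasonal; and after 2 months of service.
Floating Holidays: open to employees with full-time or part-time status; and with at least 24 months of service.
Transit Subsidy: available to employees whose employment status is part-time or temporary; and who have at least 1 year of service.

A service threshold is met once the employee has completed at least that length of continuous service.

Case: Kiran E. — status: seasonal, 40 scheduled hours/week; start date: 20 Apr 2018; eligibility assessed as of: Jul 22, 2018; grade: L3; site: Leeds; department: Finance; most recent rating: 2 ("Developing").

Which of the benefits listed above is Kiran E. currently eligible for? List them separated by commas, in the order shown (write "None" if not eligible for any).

Travel Insurance

Service from 20 Apr 2018 to Jul 22, 2018: 93 days.
Fitness Allowance — status seasonal ✗ (excluded) → not eligible.
Charitable Gift Match — service 93 days < 120 days ✗ → not eligible.
Travel Insurance — status seasonal ✓; service 93 days ≥ 2 months (≈60 days) ✓ → eligible.
Floating Holidays — status seasonal ✗ (requires full-time or part-time) → not eligible.
Transit Subsidy — status seasonal ✗ (requires part-time or temporary) → not eligible.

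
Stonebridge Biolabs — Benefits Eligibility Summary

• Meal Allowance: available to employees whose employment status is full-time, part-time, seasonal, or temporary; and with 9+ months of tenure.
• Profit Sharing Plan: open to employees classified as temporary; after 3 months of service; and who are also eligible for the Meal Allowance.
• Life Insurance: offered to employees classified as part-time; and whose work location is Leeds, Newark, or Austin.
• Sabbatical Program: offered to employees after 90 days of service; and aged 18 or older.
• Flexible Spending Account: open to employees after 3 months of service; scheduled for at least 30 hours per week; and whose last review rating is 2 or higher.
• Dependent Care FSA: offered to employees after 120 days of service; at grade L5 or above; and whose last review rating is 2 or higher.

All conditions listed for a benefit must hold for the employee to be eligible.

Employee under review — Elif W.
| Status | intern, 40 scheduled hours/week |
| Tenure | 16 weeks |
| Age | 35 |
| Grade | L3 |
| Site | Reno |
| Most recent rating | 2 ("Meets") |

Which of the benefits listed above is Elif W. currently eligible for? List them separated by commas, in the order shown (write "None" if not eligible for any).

Meal Allowance — status intern ✗ (requires full-time, part-time, seasonal, or temporary) → not eligible.
Profit Sharing Plan — status intern ✗ (requires temporary) → not eligible.
Life Insurance — status intern ✗ (requires part-time) → not eligible.
Sabbatical Program — service 16 weeks ≥ 90 days ✓; age 35 ≥ 18 ✓ → eligible.
Flexible Spending Account — service 16 weeks ≥ 3 months (≈90 days) ✓; 40 hrs/wk ≥ 30 ✓; rating 2 ≥ 2 ✓ → eligible.
Dependent Care FSA — service 16 weeks < 120 days ✗ → not eligible.

Sabbatical Program, Flexible Spending Account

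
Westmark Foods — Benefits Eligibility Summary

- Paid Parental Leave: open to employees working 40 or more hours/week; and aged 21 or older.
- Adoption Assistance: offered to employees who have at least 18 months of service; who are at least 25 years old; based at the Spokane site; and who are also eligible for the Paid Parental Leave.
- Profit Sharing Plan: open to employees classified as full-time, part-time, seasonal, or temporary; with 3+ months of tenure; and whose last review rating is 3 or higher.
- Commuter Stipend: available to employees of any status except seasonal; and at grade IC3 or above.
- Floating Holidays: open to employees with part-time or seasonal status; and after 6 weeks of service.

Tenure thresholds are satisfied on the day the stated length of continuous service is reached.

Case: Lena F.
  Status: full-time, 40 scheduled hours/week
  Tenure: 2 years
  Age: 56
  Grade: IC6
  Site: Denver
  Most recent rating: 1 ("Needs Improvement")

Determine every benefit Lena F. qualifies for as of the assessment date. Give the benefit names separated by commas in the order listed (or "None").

Paid Parental Leave, Commuter Stipend

Paid Parental Leave — 40 hrs/wk ≥ 40 ✓; age 56 ≥ 21 ✓ → eligible.
Adoption Assistance — service 2 years ≥ 18 months (≈540 days) ✓; age 56 ≥ 25 ✓; site Denver ✗ (not Spokane) → not eligible.
Profit Sharing Plan — status full-time ✓; service 2 years ≥ 3 months (≈90 days) ✓; rating 1 < 3 ✗ → not eligible.
Commuter Stipend — status full-time ✓ (not excluded); grade IC6 ≥ IC3 ✓ → eligible.
Floating Holidays — status full-time ✗ (requires part-time or seasonal) → not eligible.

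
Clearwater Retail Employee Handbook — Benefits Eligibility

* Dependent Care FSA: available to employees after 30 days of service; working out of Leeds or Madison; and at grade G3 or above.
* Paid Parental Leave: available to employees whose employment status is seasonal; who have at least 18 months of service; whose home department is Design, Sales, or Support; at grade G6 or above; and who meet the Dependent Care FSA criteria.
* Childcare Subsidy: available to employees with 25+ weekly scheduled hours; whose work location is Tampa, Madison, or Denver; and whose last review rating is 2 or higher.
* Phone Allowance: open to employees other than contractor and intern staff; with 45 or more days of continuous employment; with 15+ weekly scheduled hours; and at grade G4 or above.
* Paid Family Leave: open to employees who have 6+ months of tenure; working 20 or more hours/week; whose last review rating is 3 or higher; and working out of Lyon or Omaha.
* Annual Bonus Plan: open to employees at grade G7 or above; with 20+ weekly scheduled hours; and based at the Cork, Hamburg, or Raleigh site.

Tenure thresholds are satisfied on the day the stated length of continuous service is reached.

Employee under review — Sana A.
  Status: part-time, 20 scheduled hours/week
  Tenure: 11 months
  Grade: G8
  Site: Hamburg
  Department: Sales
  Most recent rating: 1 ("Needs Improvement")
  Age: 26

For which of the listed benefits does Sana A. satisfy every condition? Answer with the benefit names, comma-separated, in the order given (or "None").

Phone Allowance, Annual Bonus Plan

Dependent Care FSA — service 11 months ≥ 30 days ✓; site Hamburg ✗ (not Leeds or Madison) → not eligible.
Paid Parental Leave — status part-time ✗ (requires seasonal) → not eligible.
Childcare Subsidy — 20 hrs/wk < 25 ✗ → not eligible.
Phone Allowance — status part-time ✓ (not excluded); service 11 months ≥ 45 days ✓; 20 hrs/wk ≥ 15 ✓; grade G8 ≥ G4 ✓ → eligible.
Paid Family Leave — service 11 months ≥ 6 months ✓; 20 hrs/wk ≥ 20 ✓; rating 1 < 3 ✗ → not eligible.
Annual Bonus Plan — grade G8 ≥ G7 ✓; 20 hrs/wk ≥ 20 ✓; site Hamburg ✓ → eligible.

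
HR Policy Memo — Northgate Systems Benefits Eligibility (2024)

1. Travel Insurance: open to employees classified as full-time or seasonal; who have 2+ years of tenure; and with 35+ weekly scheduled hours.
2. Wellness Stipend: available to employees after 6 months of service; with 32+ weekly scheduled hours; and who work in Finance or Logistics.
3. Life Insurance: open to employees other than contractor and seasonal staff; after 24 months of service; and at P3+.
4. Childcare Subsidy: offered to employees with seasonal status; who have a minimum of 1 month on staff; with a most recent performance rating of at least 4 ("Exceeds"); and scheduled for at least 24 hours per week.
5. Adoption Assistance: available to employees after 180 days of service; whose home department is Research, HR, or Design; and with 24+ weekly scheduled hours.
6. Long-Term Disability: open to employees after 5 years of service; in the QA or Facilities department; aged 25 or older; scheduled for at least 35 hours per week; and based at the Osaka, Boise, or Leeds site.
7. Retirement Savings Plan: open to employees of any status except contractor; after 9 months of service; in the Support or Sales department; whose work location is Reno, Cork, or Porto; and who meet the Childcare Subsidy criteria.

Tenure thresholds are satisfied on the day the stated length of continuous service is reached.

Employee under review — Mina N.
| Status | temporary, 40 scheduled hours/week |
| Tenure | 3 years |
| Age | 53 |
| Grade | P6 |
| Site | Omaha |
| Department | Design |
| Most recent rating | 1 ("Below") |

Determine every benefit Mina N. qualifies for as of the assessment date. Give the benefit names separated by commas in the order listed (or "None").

Life Insurance, Adoption Assistance

Travel Insurance — status temporary ✗ (requires full-time or seasonal) → not eligible.
Wellness Stipend — service 3 years ≥ 6 months (≈180 days) ✓; 40 hrs/wk ≥ 32 ✓; dept Design ✗ → not eligible.
Life Insurance — status temporary ✓ (not excluded); service 3 years ≥ 24 months (≈720 days) ✓; grade P6 ≥ P3 ✓ → eligible.
Childcare Subsidy — status temporary ✗ (requires seasonal) → not eligible.
Adoption Assistance — service 3 years ≥ 180 days ✓; dept Design ✓; 40 hrs/wk ≥ 24 ✓ → eligible.
Long-Term Disability — service 3 years < 5 years ✗ → not eligible.
Retirement Savings Plan — status temporary ✓ (not excluded); service 3 years ≥ 9 months (≈270 days) ✓; dept Design ✗ → not eligible.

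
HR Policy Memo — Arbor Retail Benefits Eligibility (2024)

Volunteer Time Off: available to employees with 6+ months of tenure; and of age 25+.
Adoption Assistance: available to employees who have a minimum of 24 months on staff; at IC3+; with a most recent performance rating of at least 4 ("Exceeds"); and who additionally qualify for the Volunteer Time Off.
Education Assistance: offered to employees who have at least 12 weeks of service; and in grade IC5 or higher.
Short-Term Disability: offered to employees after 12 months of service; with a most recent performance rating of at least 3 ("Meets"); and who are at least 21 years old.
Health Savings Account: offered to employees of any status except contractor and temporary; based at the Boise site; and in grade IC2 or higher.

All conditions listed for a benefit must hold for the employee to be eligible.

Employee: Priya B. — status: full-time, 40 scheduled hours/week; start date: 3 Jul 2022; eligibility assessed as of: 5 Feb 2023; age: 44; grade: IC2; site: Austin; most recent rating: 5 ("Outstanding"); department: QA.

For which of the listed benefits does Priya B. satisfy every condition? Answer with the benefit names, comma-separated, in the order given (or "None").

Service from 3 Jul 2022 to 5 Feb 2023: 217 days.
Volunteer Time Off — service 217 days ≥ 6 months (≈180 days) ✓; age 44 ≥ 25 ✓ → eligible.
Adoption Assistance — service 217 days < 24 months (≈720 days) ✗ → not eligible.
Education Assistance — service 217 days ≥ 12 weeks (≈84 days) ✓; grade IC2 < IC5 ✗ → not eligible.
Short-Term Disability — service 217 days < 12 months (≈360 days) ✗ → not eligible.
Health Savings Account — status full-time ✓ (not excluded); site Austin ✗ (not Boise) → not eligible.

Volunteer Time Off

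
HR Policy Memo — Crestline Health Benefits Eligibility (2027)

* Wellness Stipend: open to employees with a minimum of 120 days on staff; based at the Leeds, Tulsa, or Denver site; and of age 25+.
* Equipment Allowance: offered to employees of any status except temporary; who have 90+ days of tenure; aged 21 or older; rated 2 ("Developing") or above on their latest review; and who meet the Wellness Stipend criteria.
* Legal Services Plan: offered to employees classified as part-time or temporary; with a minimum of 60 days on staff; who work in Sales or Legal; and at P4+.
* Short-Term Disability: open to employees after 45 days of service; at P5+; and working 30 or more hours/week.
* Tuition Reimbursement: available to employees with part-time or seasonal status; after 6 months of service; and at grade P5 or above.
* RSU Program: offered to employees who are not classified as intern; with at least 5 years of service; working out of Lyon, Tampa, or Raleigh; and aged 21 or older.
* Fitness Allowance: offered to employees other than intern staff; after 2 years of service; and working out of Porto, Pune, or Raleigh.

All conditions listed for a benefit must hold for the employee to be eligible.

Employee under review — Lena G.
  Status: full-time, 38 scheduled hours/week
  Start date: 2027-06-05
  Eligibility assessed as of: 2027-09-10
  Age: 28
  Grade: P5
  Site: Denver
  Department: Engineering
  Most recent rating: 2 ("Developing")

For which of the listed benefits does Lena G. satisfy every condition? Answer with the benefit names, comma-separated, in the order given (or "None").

Short-Term Disability

Service from 2027-06-05 to 2027-09-10: 97 days.
Wellness Stipend — service 97 days < 120 days ✗ → not eligible.
Equipment Allowance — status full-time ✓ (not excluded); service 97 days ≥ 90 days ✓; age 28 ≥ 21 ✓; rating 2 ≥ 2 ✓; not eligible for Wellness Stipend ✗ → not eligible.
Legal Services Plan — status full-time ✗ (requires part-time or temporary) → not eligible.
Short-Term Disability — service 97 days ≥ 45 days ✓; grade P5 ≥ P5 ✓; 38 hrs/wk ≥ 30 ✓ → eligible.
Tuition Reimbursement — status full-time ✗ (requires part-time or seasonal) → not eligible.
RSU Program — status full-time ✓ (not excluded); service 97 days < 5 years (≈1825 days) ✗ → not eligible.
Fitness Allowance — status full-time ✓ (not excluded); service 97 days < 2 years (≈730 days) ✗ → not eligible.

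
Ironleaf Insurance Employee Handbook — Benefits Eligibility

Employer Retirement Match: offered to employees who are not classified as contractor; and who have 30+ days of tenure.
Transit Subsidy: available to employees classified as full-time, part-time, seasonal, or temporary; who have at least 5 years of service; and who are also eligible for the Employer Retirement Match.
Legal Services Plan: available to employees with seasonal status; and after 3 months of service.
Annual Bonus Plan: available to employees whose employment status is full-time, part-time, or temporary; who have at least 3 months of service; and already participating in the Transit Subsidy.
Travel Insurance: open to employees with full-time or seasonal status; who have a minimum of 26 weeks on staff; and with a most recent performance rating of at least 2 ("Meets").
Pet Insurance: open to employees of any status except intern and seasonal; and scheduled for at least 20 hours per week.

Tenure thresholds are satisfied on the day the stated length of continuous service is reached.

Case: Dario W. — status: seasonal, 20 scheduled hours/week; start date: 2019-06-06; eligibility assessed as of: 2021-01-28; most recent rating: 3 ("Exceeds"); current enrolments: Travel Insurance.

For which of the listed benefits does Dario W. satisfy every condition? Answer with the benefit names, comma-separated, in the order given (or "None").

Employer Retirement Match, Legal Services Plan, Travel Insurance

Service from 2019-06-06 to 2021-01-28: 602 days.
Employer Retirement Match — status seasonal ✓ (not excluded); service 602 days ≥ 30 days ✓ → eligible.
Transit Subsidy — status seasonal ✓; service 602 days < 5 years (≈1825 days) ✗ → not eligible.
Legal Services Plan — status seasonal ✓; service 602 days ≥ 3 months (≈90 days) ✓ → eligible.
Annual Bonus Plan — status seasonal ✗ (requires full-time, part-time, or temporary) → not eligible.
Travel Insurance — status seasonal ✓; service 602 days ≥ 26 weeks (≈182 days) ✓; rating 3 ≥ 2 ✓ → eligible.
Pet Insurance — status seasonal ✗ (excluded) → not eligible.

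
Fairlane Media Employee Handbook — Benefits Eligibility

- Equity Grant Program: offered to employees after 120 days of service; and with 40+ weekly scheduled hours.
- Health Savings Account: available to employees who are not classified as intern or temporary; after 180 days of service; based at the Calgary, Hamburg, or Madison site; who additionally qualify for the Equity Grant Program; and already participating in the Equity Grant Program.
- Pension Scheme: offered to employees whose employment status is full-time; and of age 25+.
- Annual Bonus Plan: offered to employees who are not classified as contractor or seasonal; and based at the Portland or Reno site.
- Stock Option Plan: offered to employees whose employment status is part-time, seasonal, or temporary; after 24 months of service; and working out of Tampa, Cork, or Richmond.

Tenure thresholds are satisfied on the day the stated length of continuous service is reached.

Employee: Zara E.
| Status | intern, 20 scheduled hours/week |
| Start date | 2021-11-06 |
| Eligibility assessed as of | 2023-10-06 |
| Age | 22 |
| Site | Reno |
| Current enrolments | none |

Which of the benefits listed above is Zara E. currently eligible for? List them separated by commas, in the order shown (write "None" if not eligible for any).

Service from 2021-11-06 to 2023-10-06: 699 days.
Equity Grant Program — service 699 days ≥ 120 days ✓; 20 hrs/wk < 40 ✗ → not eligible.
Health Savings Account — status intern ✗ (excluded) → not eligible.
Pension Scheme — status intern ✗ (requires full-time) → not eligible.
Annual Bonus Plan — status intern ✓ (not excluded); site Reno ✓ → eligible.
Stock Option Plan — status intern ✗ (requires part-time, seasonal, or temporary) → not eligible.

Annual Bonus Plan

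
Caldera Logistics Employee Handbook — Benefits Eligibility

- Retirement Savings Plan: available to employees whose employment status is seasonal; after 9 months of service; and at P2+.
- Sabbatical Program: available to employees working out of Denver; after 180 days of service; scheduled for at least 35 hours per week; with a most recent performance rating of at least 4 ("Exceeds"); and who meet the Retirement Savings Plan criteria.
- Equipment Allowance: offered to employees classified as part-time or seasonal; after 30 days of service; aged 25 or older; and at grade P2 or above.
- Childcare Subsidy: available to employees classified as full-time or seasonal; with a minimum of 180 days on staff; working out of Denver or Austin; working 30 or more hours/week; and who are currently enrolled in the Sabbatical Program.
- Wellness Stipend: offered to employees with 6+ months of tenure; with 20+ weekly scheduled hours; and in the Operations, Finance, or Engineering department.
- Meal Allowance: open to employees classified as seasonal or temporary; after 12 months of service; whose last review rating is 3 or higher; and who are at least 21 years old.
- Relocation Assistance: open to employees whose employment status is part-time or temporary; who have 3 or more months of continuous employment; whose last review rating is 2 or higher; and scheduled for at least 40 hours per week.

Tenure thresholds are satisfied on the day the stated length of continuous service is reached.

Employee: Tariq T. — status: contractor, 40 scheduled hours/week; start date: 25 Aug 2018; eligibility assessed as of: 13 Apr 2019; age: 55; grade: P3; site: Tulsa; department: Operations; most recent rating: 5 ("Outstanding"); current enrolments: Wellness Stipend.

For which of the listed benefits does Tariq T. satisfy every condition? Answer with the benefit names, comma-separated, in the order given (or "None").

Service from 25 Aug 2018 to 13 Apr 2019: 231 days.
Retirement Savings Plan — status contractor ✗ (requires seasonal) → not eligible.
Sabbatical Program — site Tulsa ✗ (not Denver) → not eligible.
Equipment Allowance — status contractor ✗ (requires part-time or seasonal) → not eligible.
Childcare Subsidy — status contractor ✗ (requires full-time or seasonal) → not eligible.
Wellness Stipend — service 231 days ≥ 6 months (≈180 days) ✓; 40 hrs/wk ≥ 20 ✓; dept Operations ✓ → eligible.
Meal Allowance — status contractor ✗ (requires seasonal or temporary) → not eligible.
Relocation Assistance — status contractor ✗ (requires part-time or temporary) → not eligible.

Wellness Stipend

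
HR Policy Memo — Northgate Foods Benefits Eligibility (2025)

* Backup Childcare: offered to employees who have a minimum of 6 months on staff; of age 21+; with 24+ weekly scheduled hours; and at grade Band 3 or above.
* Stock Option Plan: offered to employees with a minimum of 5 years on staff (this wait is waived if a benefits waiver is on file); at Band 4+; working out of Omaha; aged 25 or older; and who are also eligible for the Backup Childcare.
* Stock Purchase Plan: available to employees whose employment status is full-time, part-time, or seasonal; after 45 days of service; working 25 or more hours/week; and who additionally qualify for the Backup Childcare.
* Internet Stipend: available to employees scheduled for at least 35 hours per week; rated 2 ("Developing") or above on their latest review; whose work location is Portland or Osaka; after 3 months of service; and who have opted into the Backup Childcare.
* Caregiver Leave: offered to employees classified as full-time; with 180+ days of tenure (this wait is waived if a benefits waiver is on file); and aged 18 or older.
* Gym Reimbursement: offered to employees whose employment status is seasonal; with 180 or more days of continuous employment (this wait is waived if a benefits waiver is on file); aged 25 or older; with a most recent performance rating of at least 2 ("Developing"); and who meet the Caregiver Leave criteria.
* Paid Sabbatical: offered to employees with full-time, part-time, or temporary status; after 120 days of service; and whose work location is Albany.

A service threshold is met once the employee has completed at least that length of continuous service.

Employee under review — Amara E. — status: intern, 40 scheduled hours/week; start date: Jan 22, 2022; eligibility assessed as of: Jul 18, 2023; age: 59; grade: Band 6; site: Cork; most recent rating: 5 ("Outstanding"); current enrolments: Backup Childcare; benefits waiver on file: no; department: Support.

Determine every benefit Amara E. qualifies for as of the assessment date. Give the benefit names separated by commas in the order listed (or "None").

Backup Childcare

Service from Jan 22, 2022 to Jul 18, 2023: 542 days.
Backup Childcare — service 542 days ≥ 6 months (≈180 days) ✓; age 59 ≥ 21 ✓; 40 hrs/wk ≥ 24 ✓; grade Band 6 ≥ Band 3 ✓ → eligible.
Stock Option Plan — no waiver, service 542 days < 5 years (≈1825 days) ✗ → not eligible.
Stock Purchase Plan — status intern ✗ (requires full-time, part-time, or seasonal) → not eligible.
Internet Stipend — 40 hrs/wk ≥ 35 ✓; rating 5 ≥ 2 ✓; site Cork ✗ (not Portland or Osaka) → not eligible.
Caregiver Leave — status intern ✗ (requires full-time) → not eligible.
Gym Reimbursement — status intern ✗ (requires seasonal) → not eligible.
Paid Sabbatical — status intern ✗ (requires full-time, part-time, or temporary) → not eligible.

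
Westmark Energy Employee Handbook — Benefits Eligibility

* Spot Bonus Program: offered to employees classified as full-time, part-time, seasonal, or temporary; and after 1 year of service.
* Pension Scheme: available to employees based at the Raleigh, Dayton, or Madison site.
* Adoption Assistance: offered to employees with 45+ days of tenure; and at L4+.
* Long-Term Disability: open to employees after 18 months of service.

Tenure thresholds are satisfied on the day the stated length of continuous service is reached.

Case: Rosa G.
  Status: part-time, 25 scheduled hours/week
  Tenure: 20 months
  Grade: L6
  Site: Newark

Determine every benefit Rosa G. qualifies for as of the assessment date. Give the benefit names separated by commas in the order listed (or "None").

Spot Bonus Program — status part-time ✓; service 20 months ≥ 1 year (≈365 days) ✓ → eligible.
Pension Scheme — site Newark ✗ (not Raleigh, Dayton, or Madison) → not eligible.
Adoption Assistance — service 20 months ≥ 45 days ✓; grade L6 ≥ L4 ✓ → eligible.
Long-Term Disability — service 20 months ≥ 18 months ✓ → eligible.

Spot Bonus Program, Adoption Assistance, Long-Term Disability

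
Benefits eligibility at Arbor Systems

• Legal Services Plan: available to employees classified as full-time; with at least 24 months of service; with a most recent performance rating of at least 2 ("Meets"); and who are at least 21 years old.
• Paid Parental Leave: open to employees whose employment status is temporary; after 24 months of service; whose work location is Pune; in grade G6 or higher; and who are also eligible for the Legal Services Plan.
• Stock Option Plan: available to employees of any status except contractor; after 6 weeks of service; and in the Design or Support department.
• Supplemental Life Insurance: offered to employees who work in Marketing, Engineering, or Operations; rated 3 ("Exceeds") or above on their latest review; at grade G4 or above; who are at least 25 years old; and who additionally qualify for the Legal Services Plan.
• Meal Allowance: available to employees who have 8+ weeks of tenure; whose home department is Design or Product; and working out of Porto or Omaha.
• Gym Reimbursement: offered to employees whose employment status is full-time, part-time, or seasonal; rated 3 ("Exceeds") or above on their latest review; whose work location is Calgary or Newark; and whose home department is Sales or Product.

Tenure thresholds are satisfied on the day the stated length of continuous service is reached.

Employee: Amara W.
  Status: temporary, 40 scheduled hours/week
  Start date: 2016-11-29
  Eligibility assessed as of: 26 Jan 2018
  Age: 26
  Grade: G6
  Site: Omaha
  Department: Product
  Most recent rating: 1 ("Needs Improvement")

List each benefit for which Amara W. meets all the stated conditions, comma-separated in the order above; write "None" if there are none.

Service from 2016-11-29 to 26 Jan 2018: 423 days.
Legal Services Plan — status temporary ✗ (requires full-time) → not eligible.
Paid Parental Leave — status temporary ✓; service 423 days < 24 months (≈720 days) ✗ → not eligible.
Stock Option Plan — status temporary ✓ (not excluded); service 423 days ≥ 6 weeks (≈42 days) ✓; dept Product ✗ → not eligible.
Supplemental Life Insurance — dept Product ✗ → not eligible.
Meal Allowance — service 423 days ≥ 8 weeks (≈56 days) ✓; dept Product ✓; site Omaha ✓ → eligible.
Gym Reimbursement — status temporary ✗ (requires full-time, part-time, or seasonal) → not eligible.

Meal Allowance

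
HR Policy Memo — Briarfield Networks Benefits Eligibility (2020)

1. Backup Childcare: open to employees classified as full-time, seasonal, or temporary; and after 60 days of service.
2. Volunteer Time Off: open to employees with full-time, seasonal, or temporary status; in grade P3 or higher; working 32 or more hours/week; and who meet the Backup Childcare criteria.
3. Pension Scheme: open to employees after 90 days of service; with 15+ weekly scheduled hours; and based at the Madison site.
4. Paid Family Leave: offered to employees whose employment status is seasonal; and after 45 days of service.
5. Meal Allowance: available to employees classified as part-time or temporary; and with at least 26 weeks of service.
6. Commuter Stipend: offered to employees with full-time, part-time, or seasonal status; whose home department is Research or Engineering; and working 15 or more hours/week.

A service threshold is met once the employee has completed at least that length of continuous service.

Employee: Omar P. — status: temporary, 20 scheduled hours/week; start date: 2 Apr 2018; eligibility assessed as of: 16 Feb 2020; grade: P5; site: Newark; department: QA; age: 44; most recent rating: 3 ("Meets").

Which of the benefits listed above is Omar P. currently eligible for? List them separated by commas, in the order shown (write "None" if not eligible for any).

Backup Childcare, Meal Allowance

Service from 2 Apr 2018 to 16 Feb 2020: 685 days.
Backup Childcare — status temporary ✓; service 685 days ≥ 60 days ✓ → eligible.
Volunteer Time Off — status temporary ✓; grade P5 ≥ P3 ✓; 20 hrs/wk < 32 ✗ → not eligible.
Pension Scheme — service 685 days ≥ 90 days ✓; 20 hrs/wk ≥ 15 ✓; site Newark ✗ (not Madison) → not eligible.
Paid Family Leave — status temporary ✗ (requires seasonal) → not eligible.
Meal Allowance — status temporary ✓; service 685 days ≥ 26 weeks (≈182 days) ✓ → eligible.
Commuter Stipend — status temporary ✗ (requires full-time, part-time, or seasonal) → not eligible.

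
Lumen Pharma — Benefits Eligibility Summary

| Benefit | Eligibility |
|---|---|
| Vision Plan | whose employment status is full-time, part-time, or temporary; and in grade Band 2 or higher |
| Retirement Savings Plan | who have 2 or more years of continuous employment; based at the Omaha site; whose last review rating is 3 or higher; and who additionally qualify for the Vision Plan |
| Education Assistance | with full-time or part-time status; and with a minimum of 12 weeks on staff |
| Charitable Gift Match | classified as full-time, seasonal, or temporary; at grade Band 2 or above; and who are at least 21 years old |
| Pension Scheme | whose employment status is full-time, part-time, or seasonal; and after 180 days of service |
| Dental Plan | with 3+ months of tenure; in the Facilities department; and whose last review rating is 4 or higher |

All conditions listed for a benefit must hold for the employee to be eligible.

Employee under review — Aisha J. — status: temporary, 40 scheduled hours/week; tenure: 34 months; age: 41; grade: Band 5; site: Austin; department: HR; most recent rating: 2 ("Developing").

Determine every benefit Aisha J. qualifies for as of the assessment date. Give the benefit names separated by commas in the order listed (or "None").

Vision Plan — status temporary ✓; grade Band 5 ≥ Band 2 ✓ → eligible.
Retirement Savings Plan — service 34 months ≥ 2 years (≈730 days) ✓; site Austin ✗ (not Omaha) → not eligible.
Education Assistance — status temporary ✗ (requires full-time or part-time) → not eligible.
Charitable Gift Match — status temporary ✓; grade Band 5 ≥ Band 2 ✓; age 41 ≥ 21 ✓ → eligible.
Pension Scheme — status temporary ✗ (requires full-time, part-time, or seasonal) → not eligible.
Dental Plan — service 34 months ≥ 3 months ✓; dept HR ✗ → not eligible.

Vision Plan, Charitable Gift Match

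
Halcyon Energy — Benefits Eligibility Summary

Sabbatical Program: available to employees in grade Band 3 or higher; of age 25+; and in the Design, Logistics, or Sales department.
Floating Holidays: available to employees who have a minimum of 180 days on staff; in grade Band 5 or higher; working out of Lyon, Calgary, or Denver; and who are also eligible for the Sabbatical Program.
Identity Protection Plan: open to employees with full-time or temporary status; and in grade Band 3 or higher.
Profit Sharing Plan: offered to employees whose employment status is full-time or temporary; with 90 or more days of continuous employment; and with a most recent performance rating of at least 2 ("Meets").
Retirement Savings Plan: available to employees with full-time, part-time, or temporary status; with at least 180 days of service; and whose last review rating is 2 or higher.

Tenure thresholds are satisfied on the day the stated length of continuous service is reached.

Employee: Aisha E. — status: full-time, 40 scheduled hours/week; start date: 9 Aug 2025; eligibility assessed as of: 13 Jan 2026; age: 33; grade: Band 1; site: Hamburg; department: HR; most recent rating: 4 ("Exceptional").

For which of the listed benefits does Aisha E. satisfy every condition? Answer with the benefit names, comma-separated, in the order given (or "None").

Profit Sharing Plan

Service from 9 Aug 2025 to 13 Jan 2026: 157 days.
Sabbatical Program — grade Band 1 < Band 3 ✗ → not eligible.
Floating Holidays — service 157 days < 180 days ✗ → not eligible.
Identity Protection Plan — status full-time ✓; grade Band 1 < Band 3 ✗ → not eligible.
Profit Sharing Plan — status full-time ✓; service 157 days ≥ 90 days ✓; rating 4 ≥ 2 ✓ → eligible.
Retirement Savings Plan — status full-time ✓; service 157 days < 180 days ✗ → not eligible.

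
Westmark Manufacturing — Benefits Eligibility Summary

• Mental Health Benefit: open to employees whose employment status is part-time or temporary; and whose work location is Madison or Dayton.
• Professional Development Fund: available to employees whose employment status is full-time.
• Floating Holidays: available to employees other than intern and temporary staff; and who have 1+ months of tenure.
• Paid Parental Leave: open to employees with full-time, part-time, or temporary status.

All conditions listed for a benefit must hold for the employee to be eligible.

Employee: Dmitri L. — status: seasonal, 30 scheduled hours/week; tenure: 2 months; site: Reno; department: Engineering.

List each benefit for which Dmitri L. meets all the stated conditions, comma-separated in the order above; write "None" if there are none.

Floating Holidays

Mental Health Benefit — status seasonal ✗ (requires part-time or temporary) → not eligible.
Professional Development Fund — status seasonal ✗ (requires full-time) → not eligible.
Floating Holidays — status seasonal ✓ (not excluded); service 2 months ≥ 1 month ✓ → eligible.
Paid Parental Leave — status seasonal ✗ (requires full-time, part-time, or temporary) → not eligible.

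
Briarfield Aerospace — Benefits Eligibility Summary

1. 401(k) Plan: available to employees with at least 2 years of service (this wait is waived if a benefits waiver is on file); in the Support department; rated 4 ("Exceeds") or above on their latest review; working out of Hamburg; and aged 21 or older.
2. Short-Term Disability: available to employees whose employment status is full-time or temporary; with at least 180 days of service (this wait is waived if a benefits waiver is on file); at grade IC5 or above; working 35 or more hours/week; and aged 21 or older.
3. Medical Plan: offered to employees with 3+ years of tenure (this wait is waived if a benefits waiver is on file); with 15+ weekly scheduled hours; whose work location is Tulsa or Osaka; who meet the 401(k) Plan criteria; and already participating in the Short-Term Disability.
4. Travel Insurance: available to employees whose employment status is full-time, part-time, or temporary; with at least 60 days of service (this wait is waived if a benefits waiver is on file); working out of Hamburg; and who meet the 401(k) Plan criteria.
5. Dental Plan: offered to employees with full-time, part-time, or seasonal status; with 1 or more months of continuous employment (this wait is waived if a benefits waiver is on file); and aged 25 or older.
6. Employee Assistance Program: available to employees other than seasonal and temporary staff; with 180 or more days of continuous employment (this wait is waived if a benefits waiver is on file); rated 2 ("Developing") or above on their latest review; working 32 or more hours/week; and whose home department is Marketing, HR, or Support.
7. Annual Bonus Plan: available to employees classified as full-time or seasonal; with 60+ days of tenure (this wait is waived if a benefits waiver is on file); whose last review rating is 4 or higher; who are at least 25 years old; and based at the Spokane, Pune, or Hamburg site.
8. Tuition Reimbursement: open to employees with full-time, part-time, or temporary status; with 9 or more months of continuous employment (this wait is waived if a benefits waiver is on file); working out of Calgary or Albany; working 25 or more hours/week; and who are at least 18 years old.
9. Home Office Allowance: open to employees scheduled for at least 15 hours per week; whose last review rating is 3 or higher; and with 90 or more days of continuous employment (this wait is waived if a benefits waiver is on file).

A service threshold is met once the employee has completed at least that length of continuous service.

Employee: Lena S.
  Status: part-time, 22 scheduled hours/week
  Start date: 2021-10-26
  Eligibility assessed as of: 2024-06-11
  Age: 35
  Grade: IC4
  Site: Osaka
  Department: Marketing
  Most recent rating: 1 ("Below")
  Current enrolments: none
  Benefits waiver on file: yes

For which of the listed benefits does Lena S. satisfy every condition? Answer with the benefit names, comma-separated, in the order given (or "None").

Service from 2021-10-26 to 2024-06-11: 959 days.
401(k) Plan — benefits waiver on file ✓; dept Marketing ✗ → not eligible.
Short-Term Disability — status part-time ✗ (requires full-time or temporary) → not eligible.
Medical Plan — benefits waiver on file ✓; 22 hrs/wk ≥ 15 ✓; site Osaka ✓; not eligible for 401(k) Plan ✗ → not eligible.
Travel Insurance — status part-time ✓; benefits waiver on file ✓; site Osaka ✗ (not Hamburg) → not eligible.
Dental Plan — status part-time ✓; benefits waiver on file ✓; age 35 ≥ 25 ✓ → eligible.
Employee Assistance Program — status part-time ✓ (not excluded); benefits waiver on file ✓; rating 1 < 2 ✗ → not eligible.
Annual Bonus Plan — status part-time ✗ (requires full-time or seasonal) → not eligible.
Tuition Reimbursement — status part-time ✓; benefits waiver on file ✓; site Osaka ✗ (not Calgary or Albany) → not eligible.
Home Office Allowance — 22 hrs/wk ≥ 15 ✓; rating 1 < 3 ✗ → not eligible.

Dental Plan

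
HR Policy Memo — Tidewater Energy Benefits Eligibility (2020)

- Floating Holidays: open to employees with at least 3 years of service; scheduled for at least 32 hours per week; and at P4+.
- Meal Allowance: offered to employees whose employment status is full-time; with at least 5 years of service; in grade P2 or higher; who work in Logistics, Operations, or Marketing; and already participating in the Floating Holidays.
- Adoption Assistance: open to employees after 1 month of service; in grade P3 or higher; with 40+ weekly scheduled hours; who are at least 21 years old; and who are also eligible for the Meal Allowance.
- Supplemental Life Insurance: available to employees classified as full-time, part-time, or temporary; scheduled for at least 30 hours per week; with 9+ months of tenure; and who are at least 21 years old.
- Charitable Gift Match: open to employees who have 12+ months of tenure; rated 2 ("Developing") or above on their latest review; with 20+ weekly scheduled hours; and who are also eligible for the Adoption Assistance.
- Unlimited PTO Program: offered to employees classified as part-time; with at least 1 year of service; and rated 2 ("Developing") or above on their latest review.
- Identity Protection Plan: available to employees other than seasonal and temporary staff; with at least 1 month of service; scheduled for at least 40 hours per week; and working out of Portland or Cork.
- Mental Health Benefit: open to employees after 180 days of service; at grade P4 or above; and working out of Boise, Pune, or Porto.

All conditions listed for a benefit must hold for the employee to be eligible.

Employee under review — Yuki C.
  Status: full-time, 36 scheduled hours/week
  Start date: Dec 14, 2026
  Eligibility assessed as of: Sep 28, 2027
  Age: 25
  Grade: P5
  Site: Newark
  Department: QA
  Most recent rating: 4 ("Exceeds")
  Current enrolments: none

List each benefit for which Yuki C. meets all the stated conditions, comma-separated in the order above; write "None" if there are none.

Service from Dec 14, 2026 to Sep 28, 2027: 288 days.
Floating Holidays — service 288 days < 3 years (≈1095 days) ✗ → not eligible.
Meal Allowance — status full-time ✓; service 288 days < 5 years (≈1825 days) ✗ → not eligible.
Adoption Assistance — service 288 days ≥ 1 month (≈30 days) ✓; grade P5 ≥ P3 ✓; 36 hrs/wk < 40 ✗ → not eligible.
Supplemental Life Insurance — status full-time ✓; 36 hrs/wk ≥ 30 ✓; service 288 days ≥ 9 months (≈270 days) ✓; age 25 ≥ 21 ✓ → eligible.
Charitable Gift Match — service 288 days < 12 months (≈360 days) ✗ → not eligible.
Unlimited PTO Program — status full-time ✗ (requires part-time) → not eligible.
Identity Protection Plan — status full-time ✓ (not excluded); service 288 days ≥ 1 month (≈30 days) ✓; 36 hrs/wk < 40 ✗ → not eligible.
Mental Health Benefit — service 288 days ≥ 180 days ✓; grade P5 ≥ P4 ✓; site Newark ✗ (not Boise, Pune, or Porto) → not eligible.

Supplemental Life Insurance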